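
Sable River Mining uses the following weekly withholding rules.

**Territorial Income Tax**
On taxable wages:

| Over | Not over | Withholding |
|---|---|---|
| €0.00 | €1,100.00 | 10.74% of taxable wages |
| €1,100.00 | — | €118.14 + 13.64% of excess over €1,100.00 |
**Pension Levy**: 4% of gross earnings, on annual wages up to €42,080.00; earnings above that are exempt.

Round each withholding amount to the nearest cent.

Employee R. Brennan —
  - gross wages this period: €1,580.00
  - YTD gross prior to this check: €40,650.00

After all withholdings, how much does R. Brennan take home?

€1,339.19

Territorial Income Tax: taxable = €1,580.00
  €118.14 + 13.64% × (€1,580.00 − €1,100.00) = €118.14 + 13.64% × €480.00 = €183.61
Pension Levy: cap €42,080.00 − YTD €40,650.00 = €1,430.00 subject; 4% × €1,430.00 = €57.20
Total withheld: €183.61 + €57.20 = €240.81
Net pay: €1,580.00 − €240.81 = €1,339.19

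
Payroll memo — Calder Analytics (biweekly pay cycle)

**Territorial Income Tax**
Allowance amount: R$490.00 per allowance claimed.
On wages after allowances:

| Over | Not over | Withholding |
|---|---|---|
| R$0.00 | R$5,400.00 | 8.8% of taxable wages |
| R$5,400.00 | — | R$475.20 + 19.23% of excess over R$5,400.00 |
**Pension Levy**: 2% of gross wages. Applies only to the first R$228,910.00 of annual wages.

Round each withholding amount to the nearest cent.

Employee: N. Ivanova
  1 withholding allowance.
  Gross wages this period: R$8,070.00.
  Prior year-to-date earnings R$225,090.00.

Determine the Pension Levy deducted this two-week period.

Pension Levy: cap R$228,910.00 − YTD R$225,090.00 = R$3,820.00 subject; 2% × R$3,820.00 = R$76.40

R$76.40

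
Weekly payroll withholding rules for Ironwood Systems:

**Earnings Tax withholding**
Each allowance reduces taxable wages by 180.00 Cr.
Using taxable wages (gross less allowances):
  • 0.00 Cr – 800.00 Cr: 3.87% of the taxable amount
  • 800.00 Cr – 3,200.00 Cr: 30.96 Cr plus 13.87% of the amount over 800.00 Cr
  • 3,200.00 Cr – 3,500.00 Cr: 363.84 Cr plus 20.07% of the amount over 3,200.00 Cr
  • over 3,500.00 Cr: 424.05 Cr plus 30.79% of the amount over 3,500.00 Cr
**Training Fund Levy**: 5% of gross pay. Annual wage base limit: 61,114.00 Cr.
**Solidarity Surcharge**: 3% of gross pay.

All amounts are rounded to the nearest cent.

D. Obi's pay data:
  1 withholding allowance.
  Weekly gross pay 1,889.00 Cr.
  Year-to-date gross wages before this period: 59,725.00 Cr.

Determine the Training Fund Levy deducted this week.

Training Fund Levy: cap 61,114.00 Cr − YTD 59,725.00 Cr = 1,389.00 Cr subject; 5% × 1,389.00 Cr = 69.45 Cr

69.45 Cr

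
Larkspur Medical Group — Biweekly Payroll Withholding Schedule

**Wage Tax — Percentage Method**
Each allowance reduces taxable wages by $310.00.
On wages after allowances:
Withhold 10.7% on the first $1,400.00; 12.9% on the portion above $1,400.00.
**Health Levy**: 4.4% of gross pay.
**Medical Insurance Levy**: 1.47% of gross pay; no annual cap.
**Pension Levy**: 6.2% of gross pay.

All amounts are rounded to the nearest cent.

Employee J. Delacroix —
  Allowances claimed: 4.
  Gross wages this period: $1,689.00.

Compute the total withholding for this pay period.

$251.91

Wage Tax: taxable = $1,689.00 − 4×$310.00 = $449.00
  10.7% × $449.00 = $48.04
Health Levy: 4.4% × $1,689.00 = $74.32
Medical Insurance Levy: 1.47% × $1,689.00 = $24.83
Pension Levy: 6.2% × $1,689.00 = $104.72
Total: $48.04 + $74.32 + $24.83 + $104.72 = $251.91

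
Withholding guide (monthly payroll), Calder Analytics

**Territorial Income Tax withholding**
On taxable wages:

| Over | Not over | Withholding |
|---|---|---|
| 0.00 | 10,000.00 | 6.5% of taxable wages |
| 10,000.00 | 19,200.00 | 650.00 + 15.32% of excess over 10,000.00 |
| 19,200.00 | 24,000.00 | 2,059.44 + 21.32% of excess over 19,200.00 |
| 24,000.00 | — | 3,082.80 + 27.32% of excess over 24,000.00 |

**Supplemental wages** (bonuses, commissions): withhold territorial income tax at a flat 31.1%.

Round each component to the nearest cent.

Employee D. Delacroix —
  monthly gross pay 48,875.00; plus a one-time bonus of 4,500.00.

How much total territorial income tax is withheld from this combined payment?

11,278.15

Territorial Income Tax: taxable = 48,875.00
  3,082.80 + 27.32% × (48,875.00 − 24,000.00) = 3,082.80 + 27.32% × 24,875.00 = 9,878.65
Supplemental (31.1% flat on bonus): 31.1% × 4,500.00 = 1,399.50
Total territorial income tax: 9,878.65 + 1,399.50 = 11,278.15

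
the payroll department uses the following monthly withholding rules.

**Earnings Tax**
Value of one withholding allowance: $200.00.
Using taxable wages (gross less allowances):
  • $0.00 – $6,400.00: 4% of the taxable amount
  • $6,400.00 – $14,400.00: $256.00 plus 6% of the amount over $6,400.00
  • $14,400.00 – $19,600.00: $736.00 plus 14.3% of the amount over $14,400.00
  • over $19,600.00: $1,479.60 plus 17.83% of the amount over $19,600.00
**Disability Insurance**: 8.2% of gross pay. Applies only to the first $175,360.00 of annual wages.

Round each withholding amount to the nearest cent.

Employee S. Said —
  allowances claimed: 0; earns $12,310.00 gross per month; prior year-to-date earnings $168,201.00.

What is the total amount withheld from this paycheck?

$1,197.64

Earnings Tax: taxable = $12,310.00
  $256.00 + 6% × ($12,310.00 − $6,400.00) = $256.00 + 6% × $5,910.00 = $610.60
Disability Insurance: cap $175,360.00 − YTD $168,201.00 = $7,159.00 subject; 8.2% × $7,159.00 = $587.04
Total: $610.60 + $587.04 = $1,197.64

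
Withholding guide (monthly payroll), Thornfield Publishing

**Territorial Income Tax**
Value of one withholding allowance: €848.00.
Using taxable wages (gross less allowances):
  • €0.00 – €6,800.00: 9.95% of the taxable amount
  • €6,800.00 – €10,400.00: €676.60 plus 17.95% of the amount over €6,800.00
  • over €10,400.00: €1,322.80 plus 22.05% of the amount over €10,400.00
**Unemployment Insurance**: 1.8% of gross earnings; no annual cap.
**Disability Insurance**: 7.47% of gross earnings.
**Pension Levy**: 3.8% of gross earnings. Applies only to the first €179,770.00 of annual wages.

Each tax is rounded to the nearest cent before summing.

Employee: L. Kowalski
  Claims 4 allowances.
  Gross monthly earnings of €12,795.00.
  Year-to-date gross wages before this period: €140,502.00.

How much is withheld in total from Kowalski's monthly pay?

€2,816.15

Territorial Income Tax: taxable = €12,795.00 − 4×€848.00 = €9,403.00
  €676.60 + 17.95% × (€9,403.00 − €6,800.00) = €676.60 + 17.95% × €2,603.00 = €1,143.84
Unemployment Insurance: 1.8% × €12,795.00 = €230.31
Disability Insurance: 7.47% × €12,795.00 = €955.79
Pension Levy: 3.8% × €12,795.00 = €486.21
Total: €1,143.84 + €230.31 + €955.79 + €486.21 = €2,816.15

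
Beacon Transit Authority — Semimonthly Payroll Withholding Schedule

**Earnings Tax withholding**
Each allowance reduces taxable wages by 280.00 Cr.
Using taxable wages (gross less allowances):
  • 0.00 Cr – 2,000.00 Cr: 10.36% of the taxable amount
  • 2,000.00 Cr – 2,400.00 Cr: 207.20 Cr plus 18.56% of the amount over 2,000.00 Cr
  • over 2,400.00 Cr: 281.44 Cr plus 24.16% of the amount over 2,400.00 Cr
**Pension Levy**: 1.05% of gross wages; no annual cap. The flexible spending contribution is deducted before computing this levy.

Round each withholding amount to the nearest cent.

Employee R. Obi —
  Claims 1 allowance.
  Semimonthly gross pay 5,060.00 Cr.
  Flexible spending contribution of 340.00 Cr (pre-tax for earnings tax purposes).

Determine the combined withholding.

Earnings Tax: taxable = 5,060.00 Cr − 340.00 Cr − 1×280.00 Cr = 4,440.00 Cr
  281.44 Cr + 24.16% × (4,440.00 Cr − 2,400.00 Cr) = 281.44 Cr + 24.16% × 2,040.00 Cr = 774.30 Cr
Pension Levy: 1.05% × 4,720.00 Cr = 49.56 Cr
Total: 774.30 Cr + 49.56 Cr = 823.86 Cr

823.86 Cr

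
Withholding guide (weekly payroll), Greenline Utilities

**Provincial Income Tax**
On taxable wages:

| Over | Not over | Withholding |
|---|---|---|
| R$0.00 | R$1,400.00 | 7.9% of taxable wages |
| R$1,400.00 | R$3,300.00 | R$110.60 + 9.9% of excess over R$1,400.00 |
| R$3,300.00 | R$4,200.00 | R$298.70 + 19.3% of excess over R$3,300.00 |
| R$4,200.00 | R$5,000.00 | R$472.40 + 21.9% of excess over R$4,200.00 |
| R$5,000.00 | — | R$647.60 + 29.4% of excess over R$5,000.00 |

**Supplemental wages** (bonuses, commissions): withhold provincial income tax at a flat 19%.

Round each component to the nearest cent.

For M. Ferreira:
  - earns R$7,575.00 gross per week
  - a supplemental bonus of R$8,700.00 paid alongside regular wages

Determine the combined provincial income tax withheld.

R$3,057.65

Provincial Income Tax: taxable = R$7,575.00
  R$647.60 + 29.4% × (R$7,575.00 − R$5,000.00) = R$647.60 + 29.4% × R$2,575.00 = R$1,404.65
Supplemental (19% flat on bonus): 19% × R$8,700.00 = R$1,653.00
Total provincial income tax: R$1,404.65 + R$1,653.00 = R$3,057.65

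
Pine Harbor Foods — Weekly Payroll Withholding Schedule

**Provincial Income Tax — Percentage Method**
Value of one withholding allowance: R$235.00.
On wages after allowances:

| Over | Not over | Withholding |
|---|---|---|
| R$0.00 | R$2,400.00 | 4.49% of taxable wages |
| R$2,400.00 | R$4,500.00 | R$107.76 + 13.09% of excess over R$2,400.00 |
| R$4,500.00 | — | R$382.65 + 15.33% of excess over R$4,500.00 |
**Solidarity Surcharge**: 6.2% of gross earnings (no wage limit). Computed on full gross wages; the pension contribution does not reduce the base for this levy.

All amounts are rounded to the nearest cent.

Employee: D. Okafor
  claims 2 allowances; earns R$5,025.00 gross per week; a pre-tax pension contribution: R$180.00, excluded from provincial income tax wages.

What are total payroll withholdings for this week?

R$677.84

Provincial Income Tax: taxable = R$5,025.00 − R$180.00 − 2×R$235.00 = R$4,375.00
  R$107.76 + 13.09% × (R$4,375.00 − R$2,400.00) = R$107.76 + 13.09% × R$1,975.00 = R$366.29
Solidarity Surcharge: 6.2% × R$5,025.00 = R$311.55
Total: R$366.29 + R$311.55 = R$677.84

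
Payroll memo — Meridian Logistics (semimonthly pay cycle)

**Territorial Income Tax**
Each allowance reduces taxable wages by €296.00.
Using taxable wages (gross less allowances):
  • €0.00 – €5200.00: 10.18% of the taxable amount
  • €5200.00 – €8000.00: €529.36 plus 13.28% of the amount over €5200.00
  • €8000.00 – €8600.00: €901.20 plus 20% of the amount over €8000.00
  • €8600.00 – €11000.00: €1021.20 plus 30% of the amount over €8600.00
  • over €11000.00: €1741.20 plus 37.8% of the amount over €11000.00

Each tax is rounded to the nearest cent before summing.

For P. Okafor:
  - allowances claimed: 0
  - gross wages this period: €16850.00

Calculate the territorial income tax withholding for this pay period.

Territorial Income Tax: taxable = €16850.00
  €1741.20 + 37.8% × (€16850.00 − €11000.00) = €1741.20 + 37.8% × €5850.00 = €3952.50

€3952.50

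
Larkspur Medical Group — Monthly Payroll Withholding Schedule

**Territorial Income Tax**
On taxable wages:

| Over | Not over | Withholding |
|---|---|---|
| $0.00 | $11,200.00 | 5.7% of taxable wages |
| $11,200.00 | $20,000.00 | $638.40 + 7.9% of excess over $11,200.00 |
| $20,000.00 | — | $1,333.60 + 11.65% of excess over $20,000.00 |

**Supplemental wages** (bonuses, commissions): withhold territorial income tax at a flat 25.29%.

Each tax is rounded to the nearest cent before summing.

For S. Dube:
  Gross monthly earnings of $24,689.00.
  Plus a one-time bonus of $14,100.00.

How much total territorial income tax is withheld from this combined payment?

Territorial Income Tax: taxable = $24,689.00
  $1,333.60 + 11.65% × ($24,689.00 − $20,000.00) = $1,333.60 + 11.65% × $4,689.00 = $1,879.87
Supplemental (25.29% flat on bonus): 25.29% × $14,100.00 = $3,565.89
Total territorial income tax: $1,879.87 + $3,565.89 = $5,445.76

$5,445.76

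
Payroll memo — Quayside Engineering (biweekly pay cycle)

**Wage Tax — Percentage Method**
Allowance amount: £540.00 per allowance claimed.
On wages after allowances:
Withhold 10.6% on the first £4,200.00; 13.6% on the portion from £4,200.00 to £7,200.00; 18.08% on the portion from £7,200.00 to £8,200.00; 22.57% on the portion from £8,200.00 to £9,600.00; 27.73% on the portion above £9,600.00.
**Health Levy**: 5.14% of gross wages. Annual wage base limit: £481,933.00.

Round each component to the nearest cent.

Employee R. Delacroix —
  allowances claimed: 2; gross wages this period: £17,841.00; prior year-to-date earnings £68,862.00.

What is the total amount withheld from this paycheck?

Wage Tax: taxable = £17,841.00 − 2×£540.00 = £16,761.00
  £1,349.98 + 27.73% × (£16,761.00 − £9,600.00) = £1,349.98 + 27.73% × £7,161.00 = £3,335.73
Health Levy: 5.14% × £17,841.00 = £917.03
Total: £3,335.73 + £917.03 = £4,252.76

£4,252.76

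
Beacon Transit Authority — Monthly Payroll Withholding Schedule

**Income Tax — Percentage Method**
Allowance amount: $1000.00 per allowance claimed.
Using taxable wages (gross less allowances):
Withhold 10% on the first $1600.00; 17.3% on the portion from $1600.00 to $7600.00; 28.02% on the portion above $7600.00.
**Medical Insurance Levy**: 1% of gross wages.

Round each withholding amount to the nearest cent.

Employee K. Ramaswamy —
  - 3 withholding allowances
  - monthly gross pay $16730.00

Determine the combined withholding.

$3082.93

Income Tax: taxable = $16730.00 − 3×$1000.00 = $13730.00
  $1198.00 + 28.02% × ($13730.00 − $7600.00) = $1198.00 + 28.02% × $6130.00 = $2915.63
Medical Insurance Levy: 1% × $16730.00 = $167.30
Total: $2915.63 + $167.30 = $3082.93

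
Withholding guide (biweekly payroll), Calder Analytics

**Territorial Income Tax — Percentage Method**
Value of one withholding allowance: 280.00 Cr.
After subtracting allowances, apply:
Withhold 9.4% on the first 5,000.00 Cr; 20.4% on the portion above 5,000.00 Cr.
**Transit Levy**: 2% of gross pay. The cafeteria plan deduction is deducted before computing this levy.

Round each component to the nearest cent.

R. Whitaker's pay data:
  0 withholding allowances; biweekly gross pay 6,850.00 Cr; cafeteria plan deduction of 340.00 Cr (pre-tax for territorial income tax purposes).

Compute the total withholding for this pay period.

908.24 Cr

Territorial Income Tax: taxable = 6,850.00 Cr − 340.00 Cr = 6,510.00 Cr
  470.00 Cr + 20.4% × (6,510.00 Cr − 5,000.00 Cr) = 470.00 Cr + 20.4% × 1,510.00 Cr = 778.04 Cr
Transit Levy: 2% × 6,510.00 Cr = 130.20 Cr
Total: 778.04 Cr + 130.20 Cr = 908.24 Cr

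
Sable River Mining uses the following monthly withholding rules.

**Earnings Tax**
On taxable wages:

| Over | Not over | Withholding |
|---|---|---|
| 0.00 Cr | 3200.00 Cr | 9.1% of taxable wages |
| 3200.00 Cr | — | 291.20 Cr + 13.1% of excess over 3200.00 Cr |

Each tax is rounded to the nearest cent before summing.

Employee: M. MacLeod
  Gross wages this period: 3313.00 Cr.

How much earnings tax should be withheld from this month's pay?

306.00 Cr

Earnings Tax: taxable = 3313.00 Cr
  291.20 Cr + 13.1% × (3313.00 Cr − 3200.00 Cr) = 291.20 Cr + 13.1% × 113.00 Cr = 306.00 Cr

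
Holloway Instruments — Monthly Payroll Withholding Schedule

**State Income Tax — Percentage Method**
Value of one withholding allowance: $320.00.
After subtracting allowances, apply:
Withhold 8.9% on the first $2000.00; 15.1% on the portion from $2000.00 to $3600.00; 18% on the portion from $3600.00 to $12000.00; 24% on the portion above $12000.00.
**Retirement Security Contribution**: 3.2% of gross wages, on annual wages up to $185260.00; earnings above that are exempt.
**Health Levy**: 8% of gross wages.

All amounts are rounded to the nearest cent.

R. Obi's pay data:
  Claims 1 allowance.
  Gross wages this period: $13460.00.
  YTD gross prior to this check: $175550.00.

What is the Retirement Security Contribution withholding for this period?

Retirement Security Contribution: cap $185260.00 − YTD $175550.00 = $9710.00 subject; 3.2% × $9710.00 = $310.72

$310.72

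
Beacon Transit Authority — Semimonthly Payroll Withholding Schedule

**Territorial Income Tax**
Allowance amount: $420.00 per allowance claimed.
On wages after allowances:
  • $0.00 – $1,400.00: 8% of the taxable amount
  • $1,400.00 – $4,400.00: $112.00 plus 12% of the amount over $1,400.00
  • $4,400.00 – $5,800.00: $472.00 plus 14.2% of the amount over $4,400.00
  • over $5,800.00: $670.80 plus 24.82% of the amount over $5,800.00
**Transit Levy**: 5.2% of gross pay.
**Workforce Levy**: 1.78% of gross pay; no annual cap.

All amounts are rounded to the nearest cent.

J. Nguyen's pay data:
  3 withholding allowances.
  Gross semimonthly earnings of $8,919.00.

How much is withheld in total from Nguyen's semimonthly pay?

Territorial Income Tax: taxable = $8,919.00 − 3×$420.00 = $7,659.00
  $670.80 + 24.82% × ($7,659.00 − $5,800.00) = $670.80 + 24.82% × $1,859.00 = $1,132.20
Transit Levy: 5.2% × $8,919.00 = $463.79
Workforce Levy: 1.78% × $8,919.00 = $158.76
Total: $1,132.20 + $463.79 + $158.76 = $1,754.75

$1,754.75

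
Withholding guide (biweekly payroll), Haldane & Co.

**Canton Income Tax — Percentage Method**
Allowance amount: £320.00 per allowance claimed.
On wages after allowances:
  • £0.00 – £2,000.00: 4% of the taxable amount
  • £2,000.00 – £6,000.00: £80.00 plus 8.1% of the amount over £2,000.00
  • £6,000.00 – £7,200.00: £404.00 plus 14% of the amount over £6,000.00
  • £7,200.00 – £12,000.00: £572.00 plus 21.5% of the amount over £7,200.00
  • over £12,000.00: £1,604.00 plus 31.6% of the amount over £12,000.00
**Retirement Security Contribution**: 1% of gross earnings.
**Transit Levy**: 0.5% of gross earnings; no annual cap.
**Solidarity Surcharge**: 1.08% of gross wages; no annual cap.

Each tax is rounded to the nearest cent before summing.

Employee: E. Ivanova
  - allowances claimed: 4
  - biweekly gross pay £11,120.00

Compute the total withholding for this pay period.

Canton Income Tax: taxable = £11,120.00 − 4×£320.00 = £9,840.00
  £572.00 + 21.5% × (£9,840.00 − £7,200.00) = £572.00 + 21.5% × £2,640.00 = £1,139.60
Retirement Security Contribution: 1% × £11,120.00 = £111.20
Transit Levy: 0.5% × £11,120.00 = £55.60
Solidarity Surcharge: 1.08% × £11,120.00 = £120.10
Total: £1,139.60 + £111.20 + £55.60 + £120.10 = £1,426.50

£1,426.50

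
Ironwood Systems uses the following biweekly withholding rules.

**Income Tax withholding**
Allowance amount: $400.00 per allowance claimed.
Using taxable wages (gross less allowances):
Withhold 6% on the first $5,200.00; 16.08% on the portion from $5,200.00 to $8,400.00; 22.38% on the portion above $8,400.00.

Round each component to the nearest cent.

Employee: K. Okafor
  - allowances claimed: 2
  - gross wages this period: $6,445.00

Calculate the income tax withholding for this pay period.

Income Tax: taxable = $6,445.00 − 2×$400.00 = $5,645.00
  $312.00 + 16.08% × ($5,645.00 − $5,200.00) = $312.00 + 16.08% × $445.00 = $383.56

$383.56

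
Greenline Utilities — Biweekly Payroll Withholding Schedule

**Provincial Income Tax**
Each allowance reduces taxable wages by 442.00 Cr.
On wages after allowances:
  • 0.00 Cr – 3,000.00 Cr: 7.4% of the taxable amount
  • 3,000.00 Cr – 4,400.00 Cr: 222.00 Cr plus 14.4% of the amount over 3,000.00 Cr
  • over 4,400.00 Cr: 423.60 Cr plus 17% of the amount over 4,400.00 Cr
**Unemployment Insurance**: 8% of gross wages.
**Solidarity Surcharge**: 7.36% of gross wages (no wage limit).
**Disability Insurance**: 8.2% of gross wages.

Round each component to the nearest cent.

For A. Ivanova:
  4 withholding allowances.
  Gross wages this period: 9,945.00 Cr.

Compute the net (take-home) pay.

6,536.27 Cr

Provincial Income Tax: taxable = 9,945.00 Cr − 4×442.00 Cr = 8,177.00 Cr
  423.60 Cr + 17% × (8,177.00 Cr − 4,400.00 Cr) = 423.60 Cr + 17% × 3,777.00 Cr = 1,065.69 Cr
Unemployment Insurance: 8% × 9,945.00 Cr = 795.60 Cr
Solidarity Surcharge: 7.36% × 9,945.00 Cr = 731.95 Cr
Disability Insurance: 8.2% × 9,945.00 Cr = 815.49 Cr
Total withheld: 1,065.69 Cr + 795.60 Cr + 731.95 Cr + 815.49 Cr = 3,408.73 Cr
Net pay: 9,945.00 Cr − 3,408.73 Cr = 6,536.27 Cr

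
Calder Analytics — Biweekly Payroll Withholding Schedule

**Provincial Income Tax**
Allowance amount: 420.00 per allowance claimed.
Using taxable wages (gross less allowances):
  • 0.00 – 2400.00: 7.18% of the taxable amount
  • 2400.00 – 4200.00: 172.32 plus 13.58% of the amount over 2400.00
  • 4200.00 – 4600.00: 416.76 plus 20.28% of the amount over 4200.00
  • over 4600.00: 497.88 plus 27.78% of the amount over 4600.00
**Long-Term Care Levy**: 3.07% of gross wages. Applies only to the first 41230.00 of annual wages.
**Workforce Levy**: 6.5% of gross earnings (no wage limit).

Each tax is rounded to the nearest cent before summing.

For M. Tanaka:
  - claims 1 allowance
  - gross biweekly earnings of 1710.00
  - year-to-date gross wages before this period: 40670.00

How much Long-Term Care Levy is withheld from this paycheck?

Long-Term Care Levy: cap 41230.00 − YTD 40670.00 = 560.00 subject; 3.07% × 560.00 = 17.19

17.19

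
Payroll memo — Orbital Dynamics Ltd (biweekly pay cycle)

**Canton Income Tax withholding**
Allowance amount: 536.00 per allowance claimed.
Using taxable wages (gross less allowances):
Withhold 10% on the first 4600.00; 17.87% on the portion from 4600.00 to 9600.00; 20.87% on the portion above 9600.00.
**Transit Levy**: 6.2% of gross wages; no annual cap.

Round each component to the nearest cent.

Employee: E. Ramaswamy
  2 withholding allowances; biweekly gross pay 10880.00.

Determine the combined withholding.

Canton Income Tax: taxable = 10880.00 − 2×536.00 = 9808.00
  1353.50 + 20.87% × (9808.00 − 9600.00) = 1353.50 + 20.87% × 208.00 = 1396.91
Transit Levy: 6.2% × 10880.00 = 674.56
Total: 1396.91 + 674.56 = 2071.47

2071.47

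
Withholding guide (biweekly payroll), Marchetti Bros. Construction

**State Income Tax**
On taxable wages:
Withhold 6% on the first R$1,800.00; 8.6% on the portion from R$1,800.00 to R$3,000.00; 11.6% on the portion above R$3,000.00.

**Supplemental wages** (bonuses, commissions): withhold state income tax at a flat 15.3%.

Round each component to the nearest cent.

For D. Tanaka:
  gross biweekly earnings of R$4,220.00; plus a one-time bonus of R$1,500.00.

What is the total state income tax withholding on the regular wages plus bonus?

R$582.22

State Income Tax: taxable = R$4,220.00
  R$211.20 + 11.6% × (R$4,220.00 − R$3,000.00) = R$211.20 + 11.6% × R$1,220.00 = R$352.72
Supplemental (15.3% flat on bonus): 15.3% × R$1,500.00 = R$229.50
Total state income tax: R$352.72 + R$229.50 = R$582.22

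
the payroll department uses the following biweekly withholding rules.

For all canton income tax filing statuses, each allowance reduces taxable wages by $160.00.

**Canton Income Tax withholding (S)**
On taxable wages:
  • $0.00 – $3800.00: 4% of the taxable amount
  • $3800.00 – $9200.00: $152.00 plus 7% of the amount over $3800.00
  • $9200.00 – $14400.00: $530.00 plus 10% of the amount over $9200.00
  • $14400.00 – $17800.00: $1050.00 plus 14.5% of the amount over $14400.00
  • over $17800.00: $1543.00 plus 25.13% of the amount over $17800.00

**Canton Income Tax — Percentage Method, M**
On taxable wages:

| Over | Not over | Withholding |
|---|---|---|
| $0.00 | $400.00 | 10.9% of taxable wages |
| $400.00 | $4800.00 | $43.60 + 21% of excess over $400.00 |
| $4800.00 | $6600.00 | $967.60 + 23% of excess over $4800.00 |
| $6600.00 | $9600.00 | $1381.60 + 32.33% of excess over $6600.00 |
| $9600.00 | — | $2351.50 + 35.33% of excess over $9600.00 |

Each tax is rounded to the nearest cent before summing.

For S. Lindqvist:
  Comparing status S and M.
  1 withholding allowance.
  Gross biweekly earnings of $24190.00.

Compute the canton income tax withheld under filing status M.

Canton Income Tax (M): taxable = $24190.00 − 1×$160.00 = $24030.00
  $2351.50 + 35.33% × ($24030.00 − $9600.00) = $2351.50 + 35.33% × $14430.00 = $7449.62

$7449.62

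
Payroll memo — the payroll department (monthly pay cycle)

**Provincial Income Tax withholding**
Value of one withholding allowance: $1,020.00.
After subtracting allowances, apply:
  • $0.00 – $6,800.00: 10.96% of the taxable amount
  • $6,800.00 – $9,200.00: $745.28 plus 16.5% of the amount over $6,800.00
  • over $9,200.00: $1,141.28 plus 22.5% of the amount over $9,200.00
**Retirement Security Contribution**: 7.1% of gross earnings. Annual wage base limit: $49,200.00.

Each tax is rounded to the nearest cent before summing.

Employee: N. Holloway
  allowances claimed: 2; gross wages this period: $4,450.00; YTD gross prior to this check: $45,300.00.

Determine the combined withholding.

$541.04

Provincial Income Tax: taxable = $4,450.00 − 2×$1,020.00 = $2,410.00
  10.96% × $2,410.00 = $264.14
Retirement Security Contribution: cap $49,200.00 − YTD $45,300.00 = $3,900.00 subject; 7.1% × $3,900.00 = $276.90
Total: $264.14 + $276.90 = $541.04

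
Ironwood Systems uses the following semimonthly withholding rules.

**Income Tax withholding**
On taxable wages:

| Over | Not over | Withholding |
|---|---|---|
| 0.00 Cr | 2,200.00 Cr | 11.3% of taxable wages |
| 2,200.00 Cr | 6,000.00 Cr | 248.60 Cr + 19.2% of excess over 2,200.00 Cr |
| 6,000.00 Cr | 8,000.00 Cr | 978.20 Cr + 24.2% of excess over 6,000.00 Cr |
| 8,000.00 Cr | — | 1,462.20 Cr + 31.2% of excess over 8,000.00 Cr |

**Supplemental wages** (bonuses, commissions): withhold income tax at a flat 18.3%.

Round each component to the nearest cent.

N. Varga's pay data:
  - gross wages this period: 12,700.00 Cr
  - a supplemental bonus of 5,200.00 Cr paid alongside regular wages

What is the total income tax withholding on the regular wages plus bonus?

Income Tax: taxable = 12,700.00 Cr
  1,462.20 Cr + 31.2% × (12,700.00 Cr − 8,000.00 Cr) = 1,462.20 Cr + 31.2% × 4,700.00 Cr = 2,928.60 Cr
Supplemental (18.3% flat on bonus): 18.3% × 5,200.00 Cr = 951.60 Cr
Total income tax: 2,928.60 Cr + 951.60 Cr = 3,880.20 Cr

3,880.20 Cr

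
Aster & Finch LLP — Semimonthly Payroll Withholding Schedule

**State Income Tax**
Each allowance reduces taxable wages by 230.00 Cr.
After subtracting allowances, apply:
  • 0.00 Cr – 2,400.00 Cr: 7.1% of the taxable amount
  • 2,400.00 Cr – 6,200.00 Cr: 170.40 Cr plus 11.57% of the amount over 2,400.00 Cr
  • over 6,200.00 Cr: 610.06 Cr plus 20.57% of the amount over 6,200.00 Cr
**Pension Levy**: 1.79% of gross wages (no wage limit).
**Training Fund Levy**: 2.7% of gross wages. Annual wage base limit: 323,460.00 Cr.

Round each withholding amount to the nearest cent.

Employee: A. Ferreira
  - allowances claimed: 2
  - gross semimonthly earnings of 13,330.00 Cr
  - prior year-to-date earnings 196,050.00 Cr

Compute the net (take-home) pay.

10,749.40 Cr

State Income Tax: taxable = 13,330.00 Cr − 2×230.00 Cr = 12,870.00 Cr
  610.06 Cr + 20.57% × (12,870.00 Cr − 6,200.00 Cr) = 610.06 Cr + 20.57% × 6,670.00 Cr = 1,982.08 Cr
Pension Levy: 1.79% × 13,330.00 Cr = 238.61 Cr
Training Fund Levy: 2.7% × 13,330.00 Cr = 359.91 Cr
Total withheld: 1,982.08 Cr + 238.61 Cr + 359.91 Cr = 2,580.60 Cr
Net pay: 13,330.00 Cr − 2,580.60 Cr = 10,749.40 Cr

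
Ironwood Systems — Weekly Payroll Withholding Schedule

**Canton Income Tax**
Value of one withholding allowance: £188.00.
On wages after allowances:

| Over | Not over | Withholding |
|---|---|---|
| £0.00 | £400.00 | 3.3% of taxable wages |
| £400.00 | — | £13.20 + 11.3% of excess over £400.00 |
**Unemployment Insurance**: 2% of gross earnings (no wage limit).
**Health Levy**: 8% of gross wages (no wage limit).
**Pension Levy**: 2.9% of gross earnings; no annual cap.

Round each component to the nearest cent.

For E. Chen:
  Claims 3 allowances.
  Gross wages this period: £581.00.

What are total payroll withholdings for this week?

£75.51

Canton Income Tax: taxable = £581.00 − 3×£188.00 = £17.00
  3.3% × £17.00 = £0.56
Unemployment Insurance: 2% × £581.00 = £11.62
Health Levy: 8% × £581.00 = £46.48
Pension Levy: 2.9% × £581.00 = £16.85
Total: £0.56 + £11.62 + £46.48 + £16.85 = £75.51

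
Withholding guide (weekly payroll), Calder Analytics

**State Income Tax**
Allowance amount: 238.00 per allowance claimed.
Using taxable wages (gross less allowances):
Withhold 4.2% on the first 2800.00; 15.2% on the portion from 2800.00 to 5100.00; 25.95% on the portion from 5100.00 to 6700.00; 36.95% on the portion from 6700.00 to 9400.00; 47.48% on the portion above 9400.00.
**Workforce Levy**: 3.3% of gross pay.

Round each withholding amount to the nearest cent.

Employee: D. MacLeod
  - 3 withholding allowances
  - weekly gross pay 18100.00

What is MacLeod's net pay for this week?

11830.90

State Income Tax: taxable = 18100.00 − 3×238.00 = 17386.00
  1880.05 + 47.48% × (17386.00 − 9400.00) = 1880.05 + 47.48% × 7986.00 = 5671.80
Workforce Levy: 3.3% × 18100.00 = 597.30
Total withheld: 5671.80 + 597.30 = 6269.10
Net pay: 18100.00 − 6269.10 = 11830.90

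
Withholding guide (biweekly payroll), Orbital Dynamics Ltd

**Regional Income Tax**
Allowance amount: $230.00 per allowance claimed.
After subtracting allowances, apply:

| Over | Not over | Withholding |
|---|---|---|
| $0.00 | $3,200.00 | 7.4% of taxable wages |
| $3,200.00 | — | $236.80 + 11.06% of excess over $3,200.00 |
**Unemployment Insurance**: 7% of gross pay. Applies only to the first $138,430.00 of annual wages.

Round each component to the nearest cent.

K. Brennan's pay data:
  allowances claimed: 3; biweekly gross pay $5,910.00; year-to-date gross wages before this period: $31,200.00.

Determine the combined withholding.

Regional Income Tax: taxable = $5,910.00 − 3×$230.00 = $5,220.00
  $236.80 + 11.06% × ($5,220.00 − $3,200.00) = $236.80 + 11.06% × $2,020.00 = $460.21
Unemployment Insurance: 7% × $5,910.00 = $413.70
Total: $460.21 + $413.70 = $873.91

$873.91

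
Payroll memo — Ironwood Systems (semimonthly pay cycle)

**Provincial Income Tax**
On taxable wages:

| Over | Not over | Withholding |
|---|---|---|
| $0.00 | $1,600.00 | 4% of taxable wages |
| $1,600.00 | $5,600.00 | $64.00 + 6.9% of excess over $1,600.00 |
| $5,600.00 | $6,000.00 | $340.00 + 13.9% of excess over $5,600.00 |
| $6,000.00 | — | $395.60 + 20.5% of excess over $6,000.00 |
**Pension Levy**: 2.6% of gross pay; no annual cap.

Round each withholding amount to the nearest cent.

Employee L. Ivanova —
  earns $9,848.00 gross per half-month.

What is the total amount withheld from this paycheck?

$1,440.49

Provincial Income Tax: taxable = $9,848.00
  $395.60 + 20.5% × ($9,848.00 − $6,000.00) = $395.60 + 20.5% × $3,848.00 = $1,184.44
Pension Levy: 2.6% × $9,848.00 = $256.05
Total: $1,184.44 + $256.05 = $1,440.49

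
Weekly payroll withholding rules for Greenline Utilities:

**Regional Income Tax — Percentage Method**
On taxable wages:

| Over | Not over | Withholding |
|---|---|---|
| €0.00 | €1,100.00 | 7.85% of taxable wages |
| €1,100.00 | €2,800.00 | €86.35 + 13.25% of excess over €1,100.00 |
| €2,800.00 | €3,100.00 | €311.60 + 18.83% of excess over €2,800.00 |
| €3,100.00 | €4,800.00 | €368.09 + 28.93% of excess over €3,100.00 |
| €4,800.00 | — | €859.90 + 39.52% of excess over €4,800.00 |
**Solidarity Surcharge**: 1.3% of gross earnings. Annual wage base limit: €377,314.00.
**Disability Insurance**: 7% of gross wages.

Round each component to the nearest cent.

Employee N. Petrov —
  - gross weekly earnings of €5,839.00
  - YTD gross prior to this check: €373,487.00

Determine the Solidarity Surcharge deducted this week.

Solidarity Surcharge: cap €377,314.00 − YTD €373,487.00 = €3,827.00 subject; 1.3% × €3,827.00 = €49.75

€49.75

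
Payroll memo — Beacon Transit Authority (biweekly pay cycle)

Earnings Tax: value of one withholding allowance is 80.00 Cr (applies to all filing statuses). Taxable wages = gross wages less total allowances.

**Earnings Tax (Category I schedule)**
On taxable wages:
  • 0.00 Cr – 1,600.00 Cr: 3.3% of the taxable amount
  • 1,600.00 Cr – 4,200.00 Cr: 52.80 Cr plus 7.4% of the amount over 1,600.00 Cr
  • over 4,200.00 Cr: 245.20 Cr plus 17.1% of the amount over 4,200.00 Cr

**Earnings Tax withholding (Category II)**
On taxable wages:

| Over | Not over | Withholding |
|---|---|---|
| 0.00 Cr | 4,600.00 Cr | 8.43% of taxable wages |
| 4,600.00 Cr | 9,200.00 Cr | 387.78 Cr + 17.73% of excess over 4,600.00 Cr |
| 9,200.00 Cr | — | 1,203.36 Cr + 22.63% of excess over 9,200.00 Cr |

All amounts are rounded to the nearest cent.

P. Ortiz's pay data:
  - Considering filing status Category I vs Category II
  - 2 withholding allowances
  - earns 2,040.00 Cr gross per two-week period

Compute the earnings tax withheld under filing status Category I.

73.52 Cr

Earnings Tax (Category I): taxable = 2,040.00 Cr − 2×80.00 Cr = 1,880.00 Cr
  52.80 Cr + 7.4% × (1,880.00 Cr − 1,600.00 Cr) = 52.80 Cr + 7.4% × 280.00 Cr = 73.52 Cr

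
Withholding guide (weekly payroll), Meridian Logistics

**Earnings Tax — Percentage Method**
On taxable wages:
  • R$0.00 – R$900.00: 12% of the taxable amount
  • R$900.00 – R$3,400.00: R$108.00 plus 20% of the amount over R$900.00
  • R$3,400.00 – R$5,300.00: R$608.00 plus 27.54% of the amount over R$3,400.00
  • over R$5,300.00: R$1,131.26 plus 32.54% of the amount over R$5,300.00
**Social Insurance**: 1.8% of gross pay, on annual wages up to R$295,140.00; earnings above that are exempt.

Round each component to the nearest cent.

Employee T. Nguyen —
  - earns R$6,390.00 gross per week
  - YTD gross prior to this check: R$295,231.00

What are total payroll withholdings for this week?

R$1,485.95

Earnings Tax: taxable = R$6,390.00
  R$1,131.26 + 32.54% × (R$6,390.00 − R$5,300.00) = R$1,131.26 + 32.54% × R$1,090.00 = R$1,485.95
Social Insurance: YTD R$295,231.00 ≥ cap R$295,140.00 → R$0.00
Total: R$1,485.95 + R$0.00 = R$1,485.95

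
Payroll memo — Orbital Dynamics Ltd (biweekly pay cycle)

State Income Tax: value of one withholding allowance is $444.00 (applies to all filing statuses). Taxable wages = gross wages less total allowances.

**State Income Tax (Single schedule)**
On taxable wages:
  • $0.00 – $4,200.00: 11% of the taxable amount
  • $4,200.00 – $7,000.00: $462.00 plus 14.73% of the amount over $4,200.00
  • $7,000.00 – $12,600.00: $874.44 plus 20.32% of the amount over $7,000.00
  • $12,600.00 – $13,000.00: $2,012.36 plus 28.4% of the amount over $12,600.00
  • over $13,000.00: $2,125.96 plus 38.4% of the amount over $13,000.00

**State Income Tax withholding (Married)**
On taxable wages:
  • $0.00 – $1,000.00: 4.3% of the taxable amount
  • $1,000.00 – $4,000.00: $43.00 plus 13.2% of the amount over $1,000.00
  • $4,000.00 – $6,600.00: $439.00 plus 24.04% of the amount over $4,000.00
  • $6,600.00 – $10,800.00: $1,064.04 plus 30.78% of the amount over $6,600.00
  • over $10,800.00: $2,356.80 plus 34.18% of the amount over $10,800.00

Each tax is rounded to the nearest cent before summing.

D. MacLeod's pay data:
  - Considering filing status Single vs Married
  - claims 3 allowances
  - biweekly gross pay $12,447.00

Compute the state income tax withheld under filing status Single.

State Income Tax (Single): taxable = $12,447.00 − 3×$444.00 = $11,115.00
  $874.44 + 20.32% × ($11,115.00 − $7,000.00) = $874.44 + 20.32% × $4,115.00 = $1,710.61

$1,710.61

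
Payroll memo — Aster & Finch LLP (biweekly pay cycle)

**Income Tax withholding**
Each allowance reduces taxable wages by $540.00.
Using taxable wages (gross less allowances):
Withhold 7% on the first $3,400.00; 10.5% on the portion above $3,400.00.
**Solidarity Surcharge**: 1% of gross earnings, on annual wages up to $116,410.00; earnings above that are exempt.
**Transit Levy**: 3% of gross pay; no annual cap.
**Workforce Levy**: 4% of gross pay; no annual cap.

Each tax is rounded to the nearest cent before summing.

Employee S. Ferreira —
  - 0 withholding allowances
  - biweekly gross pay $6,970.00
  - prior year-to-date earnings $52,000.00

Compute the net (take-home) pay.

Income Tax: taxable = $6,970.00
  $238.00 + 10.5% × ($6,970.00 − $3,400.00) = $238.00 + 10.5% × $3,570.00 = $612.85
Solidarity Surcharge: 1% × $6,970.00 = $69.70
Transit Levy: 3% × $6,970.00 = $209.10
Workforce Levy: 4% × $6,970.00 = $278.80
Total withheld: $612.85 + $69.70 + $209.10 + $278.80 = $1,170.45
Net pay: $6,970.00 − $1,170.45 = $5,799.55

$5,799.55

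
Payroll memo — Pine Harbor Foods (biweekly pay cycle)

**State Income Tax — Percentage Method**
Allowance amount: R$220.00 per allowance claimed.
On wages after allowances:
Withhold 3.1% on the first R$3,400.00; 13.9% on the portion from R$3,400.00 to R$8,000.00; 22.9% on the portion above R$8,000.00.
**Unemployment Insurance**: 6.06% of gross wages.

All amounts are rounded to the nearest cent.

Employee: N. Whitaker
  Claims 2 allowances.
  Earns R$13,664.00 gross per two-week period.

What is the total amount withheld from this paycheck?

State Income Tax: taxable = R$13,664.00 − 2×R$220.00 = R$13,224.00
  R$744.80 + 22.9% × (R$13,224.00 − R$8,000.00) = R$744.80 + 22.9% × R$5,224.00 = R$1,941.10
Unemployment Insurance: 6.06% × R$13,664.00 = R$828.04
Total: R$1,941.10 + R$828.04 = R$2,769.14

R$2,769.14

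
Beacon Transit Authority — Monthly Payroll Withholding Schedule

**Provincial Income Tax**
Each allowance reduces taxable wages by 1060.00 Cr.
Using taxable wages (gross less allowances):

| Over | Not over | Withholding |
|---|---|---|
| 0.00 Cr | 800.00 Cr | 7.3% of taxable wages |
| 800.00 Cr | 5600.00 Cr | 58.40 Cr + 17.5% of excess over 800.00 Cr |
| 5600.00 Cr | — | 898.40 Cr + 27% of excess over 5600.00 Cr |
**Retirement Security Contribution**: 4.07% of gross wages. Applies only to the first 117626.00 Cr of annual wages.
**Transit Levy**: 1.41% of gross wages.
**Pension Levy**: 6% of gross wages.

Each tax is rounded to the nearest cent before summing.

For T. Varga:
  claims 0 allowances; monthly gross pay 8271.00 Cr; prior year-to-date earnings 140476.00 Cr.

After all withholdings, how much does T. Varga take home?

Provincial Income Tax: taxable = 8271.00 Cr
  898.40 Cr + 27% × (8271.00 Cr − 5600.00 Cr) = 898.40 Cr + 27% × 2671.00 Cr = 1619.57 Cr
Retirement Security Contribution: YTD 140476.00 Cr ≥ cap 117626.00 Cr → 0.00 Cr
Transit Levy: 1.41% × 8271.00 Cr = 116.62 Cr
Pension Levy: 6% × 8271.00 Cr = 496.26 Cr
Total withheld: 1619.57 Cr + 0.00 Cr + 116.62 Cr + 496.26 Cr = 2232.45 Cr
Net pay: 8271.00 Cr − 2232.45 Cr = 6038.55 Cr

6038.55 Cr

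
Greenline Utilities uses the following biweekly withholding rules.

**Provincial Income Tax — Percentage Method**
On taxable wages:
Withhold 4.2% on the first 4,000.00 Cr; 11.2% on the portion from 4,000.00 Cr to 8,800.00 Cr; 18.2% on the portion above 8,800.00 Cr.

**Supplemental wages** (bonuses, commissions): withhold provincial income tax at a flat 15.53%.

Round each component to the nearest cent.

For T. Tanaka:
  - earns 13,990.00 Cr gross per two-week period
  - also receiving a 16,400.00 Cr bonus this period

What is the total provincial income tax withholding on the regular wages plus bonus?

Provincial Income Tax: taxable = 13,990.00 Cr
  705.60 Cr + 18.2% × (13,990.00 Cr − 8,800.00 Cr) = 705.60 Cr + 18.2% × 5,190.00 Cr = 1,650.18 Cr
Supplemental (15.53% flat on bonus): 15.53% × 16,400.00 Cr = 2,546.92 Cr
Total provincial income tax: 1,650.18 Cr + 2,546.92 Cr = 4,197.10 Cr

4,197.10 Cr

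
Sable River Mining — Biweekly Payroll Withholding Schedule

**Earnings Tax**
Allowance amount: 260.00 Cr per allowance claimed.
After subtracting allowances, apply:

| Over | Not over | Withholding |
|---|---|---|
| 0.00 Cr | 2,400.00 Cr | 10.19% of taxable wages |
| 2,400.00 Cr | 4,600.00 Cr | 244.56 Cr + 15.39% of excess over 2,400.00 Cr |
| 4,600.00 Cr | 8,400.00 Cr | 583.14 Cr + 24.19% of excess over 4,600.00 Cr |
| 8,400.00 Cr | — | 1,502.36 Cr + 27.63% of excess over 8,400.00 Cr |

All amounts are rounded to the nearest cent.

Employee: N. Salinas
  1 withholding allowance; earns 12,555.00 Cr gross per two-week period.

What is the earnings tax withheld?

2,578.55 Cr

Earnings Tax: taxable = 12,555.00 Cr − 1×260.00 Cr = 12,295.00 Cr
  1,502.36 Cr + 27.63% × (12,295.00 Cr − 8,400.00 Cr) = 1,502.36 Cr + 27.63% × 3,895.00 Cr = 2,578.55 Cr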